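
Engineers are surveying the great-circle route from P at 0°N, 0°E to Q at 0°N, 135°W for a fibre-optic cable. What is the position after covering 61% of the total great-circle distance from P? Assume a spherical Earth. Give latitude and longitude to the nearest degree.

≈ 0°N, 82°W

Convert each endpoint to a unit vector on the sphere (x = cos φ cos λ, y = cos φ sin λ, z = sin φ).
The central angle between the endpoints is δ = arccos(p₁·p₂) ≈ 2.356 rad (135.0°).
Interpolate at f = 0.61 with slerp weights a = sin((1−f)δ)/sin δ ≈ 1.124, b = sin(fδ)/sin δ ≈ 1.402.
p = a·p₁ + b·p₂ ≈ (0.133, -0.991, 0.000); φ = arcsin(p_z) ≈ 0.00°, λ = atan2(p_y, p_x) ≈ -82.35°.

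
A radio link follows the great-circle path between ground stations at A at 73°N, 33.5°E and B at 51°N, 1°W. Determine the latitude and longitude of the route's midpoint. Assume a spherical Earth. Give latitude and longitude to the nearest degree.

≈ 63°N, 10°E

Convert each endpoint to a unit vector on the sphere (x = cos φ cos λ, y = cos φ sin λ, z = sin φ).
The central angle between the endpoints is δ = arccos(p₁·p₂) ≈ 0.463 rad (26.5°).
Interpolate at f = 1/2 with slerp weights a = sin((1−f)δ)/sin δ ≈ 0.514, b = sin(fδ)/sin δ ≈ 0.514.
p = a·p₁ + b·p₂ ≈ (0.448, 0.077, 0.890); φ = arcsin(p_z) ≈ 62.93°, λ = atan2(p_y, p_x) ≈ 9.77°.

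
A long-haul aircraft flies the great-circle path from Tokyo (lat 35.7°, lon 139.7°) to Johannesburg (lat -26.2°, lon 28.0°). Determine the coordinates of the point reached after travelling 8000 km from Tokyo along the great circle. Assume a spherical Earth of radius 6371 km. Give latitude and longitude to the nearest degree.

Convert each endpoint to a unit vector on the sphere (x = cos φ cos λ, y = cos φ sin λ, z = sin φ).
The central angle between the endpoints is δ = arccos(p₁·p₂) ≈ 2.126 rad (121.8°). The total great-circle distance is δ·R ≈ 2.126 × 6371 ≈ 13544 km, so the target fraction is f = 8000/13544 ≈ 0.591.
Interpolate at f ≈ 0.591 with slerp weights a = sin((1−f)δ)/sin δ ≈ 0.900, b = sin(fδ)/sin δ ≈ 1.119.
p = a·p₁ + b·p₂ ≈ (0.329, 0.944, 0.031); φ = arcsin(p_z) ≈ 1.78°, λ = atan2(p_y, p_x) ≈ 70.77°.

≈ lat 2°, lon 71°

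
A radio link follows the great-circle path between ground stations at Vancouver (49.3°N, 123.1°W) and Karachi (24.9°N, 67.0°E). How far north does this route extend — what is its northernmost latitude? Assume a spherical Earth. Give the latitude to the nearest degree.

The great circle lies in the plane with unit normal n̂ = (p₁ × p₂)/|p₁ × p₂|.
Here n̂_z ≈ -0.108; the vertex latitude is φ_max = arccos|n̂_z| ≈ 83.8°.
Check via Clairaut: cos φ_max = |cos φ₁| · sin C = cos(49.3°)·sin(9.5°) ≈ 0.108, again giving ≈ 83.8°.

≈ 84°N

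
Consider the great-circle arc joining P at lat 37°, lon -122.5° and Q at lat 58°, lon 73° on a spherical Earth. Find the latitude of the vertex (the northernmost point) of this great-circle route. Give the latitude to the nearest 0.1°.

≈ 83.5°

The great circle lies in the plane with unit normal n̂ = (p₁ × p₂)/|p₁ × p₂|.
Here n̂_z ≈ -0.114; the vertex latitude is φ_max = arccos|n̂_z| ≈ 83.5°.
Check via Clairaut: cos φ_max = |cos φ₁| · sin C = cos(37.0°)·sin(8.2°) ≈ 0.114, again giving ≈ 83.5°.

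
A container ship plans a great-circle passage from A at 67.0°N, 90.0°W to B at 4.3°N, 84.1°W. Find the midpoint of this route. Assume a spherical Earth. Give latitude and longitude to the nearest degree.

Convert each endpoint to a unit vector on the sphere (x = cos φ cos λ, y = cos φ sin λ, z = sin φ).
The central angle between the endpoints is δ = arccos(p₁·p₂) ≈ 1.097 rad (62.8°).
Interpolate at f = 1/2 with slerp weights a = sin((1−f)δ)/sin δ ≈ 0.586, b = sin(fδ)/sin δ ≈ 0.586.
p = a·p₁ + b·p₂ ≈ (0.060, -0.810, 0.583); φ = arcsin(p_z) ≈ 35.68°, λ = atan2(p_y, p_x) ≈ -85.76°.

≈ 36°N, 86°W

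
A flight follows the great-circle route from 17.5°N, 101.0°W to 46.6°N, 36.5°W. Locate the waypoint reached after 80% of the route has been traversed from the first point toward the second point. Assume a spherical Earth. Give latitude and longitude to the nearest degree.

≈ 44°N, 53°W

From cos δ = sin φ₁ sin φ₂ + cos φ₁ cos φ₂ cos Δλ, the central angle is δ ≈ 1.047 rad (60.0°).
Interpolate at f = 0.80 with slerp weights a = sin((1−f)δ)/sin δ ≈ 0.240, b = sin(fδ)/sin δ ≈ 0.858.
p = a·p₁ + b·p₂ ≈ (0.430, -0.575, 0.696); φ = arcsin(p_z) ≈ 44.07°, λ = atan2(p_y, p_x) ≈ -53.21°.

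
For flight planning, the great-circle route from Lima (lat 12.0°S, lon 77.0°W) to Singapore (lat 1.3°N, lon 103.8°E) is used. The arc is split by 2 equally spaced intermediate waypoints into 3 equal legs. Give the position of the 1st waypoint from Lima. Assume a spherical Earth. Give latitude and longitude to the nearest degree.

≈ lat 68°S, lon 87°W

From cos δ = sin φ₁ sin φ₂ + cos φ₁ cos φ₂ cos Δλ, the central angle is δ ≈ 2.954 rad (169.3°).
Interpolate at f = 1/3 with slerp weights a = sin((1−f)δ)/sin δ ≈ 4.950, b = sin(fδ)/sin δ ≈ 4.475.
p = a·p₁ + b·p₂ ≈ (0.022, -0.373, -0.928); φ = arcsin(p_z) ≈ -68.07°, λ = atan2(p_y, p_x) ≈ -86.63°.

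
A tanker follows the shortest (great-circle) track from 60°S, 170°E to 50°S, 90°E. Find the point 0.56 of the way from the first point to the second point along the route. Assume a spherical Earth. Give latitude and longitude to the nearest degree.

≈ 61°S, 119°E

The haversine formula gives a central angle δ ≈ 0.768 rad (44.0°) between the endpoints.
Interpolate at f = 0.56 with slerp weights a = sin((1−f)δ)/sin δ ≈ 0.477, b = sin(fδ)/sin δ ≈ 0.600.
p = a·p₁ + b·p₂ ≈ (-0.235, 0.427, -0.873); φ = arcsin(p_z) ≈ -60.82°, λ = atan2(p_y, p_x) ≈ 118.81°.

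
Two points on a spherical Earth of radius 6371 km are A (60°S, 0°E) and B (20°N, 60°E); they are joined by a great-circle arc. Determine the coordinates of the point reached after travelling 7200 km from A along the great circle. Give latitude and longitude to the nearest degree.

≈ (6°S, 48°E)

Convert each endpoint to a unit vector on the sphere (x = cos φ cos λ, y = cos φ sin λ, z = sin φ).
The central angle between the endpoints is δ = arccos(p₁·p₂) ≈ 1.632 rad (93.5°). The total great-circle distance is δ·R ≈ 1.632 × 6371 ≈ 10398 km, so the target fraction is f = 7200/10398 ≈ 0.692.
Interpolate at f ≈ 0.692 with slerp weights a = sin((1−f)δ)/sin δ ≈ 0.482, b = sin(fδ)/sin δ ≈ 0.906.
p = a·p₁ + b·p₂ ≈ (0.667, 0.737, -0.108); φ = arcsin(p_z) ≈ -6.17°, λ = atan2(p_y, p_x) ≈ 47.88°.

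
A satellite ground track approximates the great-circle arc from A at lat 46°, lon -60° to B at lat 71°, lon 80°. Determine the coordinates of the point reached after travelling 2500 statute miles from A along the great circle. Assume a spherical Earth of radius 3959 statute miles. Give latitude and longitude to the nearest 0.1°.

≈ lat 78.1°, lon -16.1°

Convert each endpoint to a unit vector on the sphere (x = cos φ cos λ, y = cos φ sin λ, z = sin φ).
The central angle between the endpoints is δ = arccos(p₁·p₂) ≈ 1.039 rad (59.5°). The total great-circle distance is δ·R ≈ 1.039 × 3959 ≈ 4114 mi, so the target fraction is f = 2500/4114 ≈ 0.608.
Interpolate at f ≈ 0.608 with slerp weights a = sin((1−f)δ)/sin δ ≈ 0.460, b = sin(fδ)/sin δ ≈ 0.685.
p = a·p₁ + b·p₂ ≈ (0.198, -0.057, 0.978); φ = arcsin(p_z) ≈ 78.08°, λ = atan2(p_y, p_x) ≈ -16.07°.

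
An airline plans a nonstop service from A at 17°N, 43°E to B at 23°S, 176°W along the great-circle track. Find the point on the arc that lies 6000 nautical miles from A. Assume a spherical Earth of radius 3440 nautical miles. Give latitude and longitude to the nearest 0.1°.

From cos δ = sin φ₁ sin φ₂ + cos φ₁ cos φ₂ cos Δλ, the central angle is δ ≈ 2.495 rad (143.0°). The total great-circle distance is δ·R ≈ 2.495 × 3440 ≈ 8584 nmi, so the target fraction is f = 6000/8584 ≈ 0.699.
Interpolate at f ≈ 0.699 with slerp weights a = sin((1−f)δ)/sin δ ≈ 1.133, b = sin(fδ)/sin δ ≈ 1.636.
p = a·p₁ + b·p₂ ≈ (-0.709, 0.634, -0.308); φ = arcsin(p_z) ≈ -17.92°, λ = atan2(p_y, p_x) ≈ 138.20°.

≈ 17.9°S, 138.2°E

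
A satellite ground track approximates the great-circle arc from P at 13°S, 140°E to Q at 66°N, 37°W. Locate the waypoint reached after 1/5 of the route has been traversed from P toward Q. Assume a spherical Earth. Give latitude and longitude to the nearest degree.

≈ 12°N, 139°E

Convert each endpoint to a unit vector on the sphere (x = cos φ cos λ, y = cos φ sin λ, z = sin φ).
The central angle between the endpoints is δ = arccos(p₁·p₂) ≈ 2.216 rad (127.0°).
Interpolate at f = 1/5 with slerp weights a = sin((1−f)δ)/sin δ ≈ 1.226, b = sin(fδ)/sin δ ≈ 0.537.
p = a·p₁ + b·p₂ ≈ (-0.741, 0.637, 0.214); φ = arcsin(p_z) ≈ 12.38°, λ = atan2(p_y, p_x) ≈ 139.33°.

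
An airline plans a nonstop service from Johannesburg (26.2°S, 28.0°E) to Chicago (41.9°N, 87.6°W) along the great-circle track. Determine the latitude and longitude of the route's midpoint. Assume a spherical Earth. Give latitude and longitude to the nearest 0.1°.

≈ 14.4°N, 21.4°W

Write both endpoints as unit vectors p₁, p₂ with components (cos φ cos λ, cos φ sin λ, sin φ).
The central angle between the endpoints is δ = arccos(p₁·p₂) ≈ 2.194 rad (125.7°).
Interpolate at f = 1/2 with slerp weights a = sin((1−f)δ)/sin δ ≈ 1.096, b = sin(fδ)/sin δ ≈ 1.096.
p = a·p₁ + b·p₂ ≈ (0.902, -0.353, 0.248); φ = arcsin(p_z) ≈ 14.36°, λ = atan2(p_y, p_x) ≈ -21.38°.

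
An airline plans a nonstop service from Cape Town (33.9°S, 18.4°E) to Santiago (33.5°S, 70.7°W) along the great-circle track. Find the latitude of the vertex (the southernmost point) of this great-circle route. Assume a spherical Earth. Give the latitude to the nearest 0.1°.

The great circle lies in the plane with unit normal n̂ = (p₁ × p₂)/|p₁ × p₂|.
Here n̂_z ≈ -0.730; the vertex latitude is φ_max = arccos|n̂_z| ≈ 43.1°.
Check via Clairaut: cos φ_max = |cos φ₁| · sin C = cos(33.9°)·sin(118.4°) ≈ 0.730, again giving ≈ 43.1°.

≈ 43.1°S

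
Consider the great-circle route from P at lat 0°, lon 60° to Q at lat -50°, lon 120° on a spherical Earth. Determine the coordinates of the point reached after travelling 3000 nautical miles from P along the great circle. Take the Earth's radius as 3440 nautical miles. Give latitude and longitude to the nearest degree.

≈ lat -38°, lon 95°

Convert each endpoint to a unit vector on the sphere (x = cos φ cos λ, y = cos φ sin λ, z = sin φ).
The central angle between the endpoints is δ = arccos(p₁·p₂) ≈ 1.244 rad (71.3°). The total great-circle distance is δ·R ≈ 1.244 × 3440 ≈ 4278 nmi, so the target fraction is f = 3000/4278 ≈ 0.701.
Interpolate at f ≈ 0.701 with slerp weights a = sin((1−f)δ)/sin δ ≈ 0.383, b = sin(fδ)/sin δ ≈ 0.809.
p = a·p₁ + b·p₂ ≈ (-0.068, 0.782, -0.619); φ = arcsin(p_z) ≈ -38.27°, λ = atan2(p_y, p_x) ≈ 94.98°.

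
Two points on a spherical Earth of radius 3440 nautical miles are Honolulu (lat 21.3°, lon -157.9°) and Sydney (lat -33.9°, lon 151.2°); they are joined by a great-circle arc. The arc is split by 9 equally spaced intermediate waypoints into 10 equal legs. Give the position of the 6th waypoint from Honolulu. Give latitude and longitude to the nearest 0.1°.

Convert each endpoint to a unit vector on the sphere (x = cos φ cos λ, y = cos φ sin λ, z = sin φ).
The central angle between the endpoints is δ = arccos(p₁·p₂) ≈ 1.282 rad (73.4°).
Interpolate at f = 6/10 with slerp weights a = sin((1−f)δ)/sin δ ≈ 0.512, b = sin(fδ)/sin δ ≈ 0.726.
p = a·p₁ + b·p₂ ≈ (-0.969, 0.111, -0.219); φ = arcsin(p_z) ≈ -12.64°, λ = atan2(p_y, p_x) ≈ 173.48°.

≈ lat -12.6°, lon 173.5°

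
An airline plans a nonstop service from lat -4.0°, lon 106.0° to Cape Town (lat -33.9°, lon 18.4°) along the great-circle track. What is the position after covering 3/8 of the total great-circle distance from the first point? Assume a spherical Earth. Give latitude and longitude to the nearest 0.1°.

≈ lat -20.7°, lon 77.7°

Convert each endpoint to a unit vector on the sphere (x = cos φ cos λ, y = cos φ sin λ, z = sin φ).
The central angle between the endpoints is δ = arccos(p₁·p₂) ≈ 1.497 rad (85.8°).
Interpolate at f = 3/8 with slerp weights a = sin((1−f)δ)/sin δ ≈ 0.807, b = sin(fδ)/sin δ ≈ 0.534.
p = a·p₁ + b·p₂ ≈ (0.198, 0.914, -0.354); φ = arcsin(p_z) ≈ -20.74°, λ = atan2(p_y, p_x) ≈ 77.75°.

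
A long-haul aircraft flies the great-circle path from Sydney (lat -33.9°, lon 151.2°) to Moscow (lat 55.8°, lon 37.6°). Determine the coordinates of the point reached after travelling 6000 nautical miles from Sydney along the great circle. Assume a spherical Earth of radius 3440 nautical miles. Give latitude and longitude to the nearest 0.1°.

The haversine formula gives a central angle δ ≈ 2.276 rad (130.4°) between the endpoints. The total great-circle distance is δ·R ≈ 2.276 × 3440 ≈ 7829 nmi, so the target fraction is f = 6000/7829 ≈ 0.766.
Interpolate at f ≈ 0.766 with slerp weights a = sin((1−f)δ)/sin δ ≈ 0.666, b = sin(fδ)/sin δ ≈ 1.293.
p = a·p₁ + b·p₂ ≈ (0.092, 0.710, 0.698); φ = arcsin(p_z) ≈ 44.30°, λ = atan2(p_y, p_x) ≈ 82.63°.

≈ lat 44.3°, lon 82.6°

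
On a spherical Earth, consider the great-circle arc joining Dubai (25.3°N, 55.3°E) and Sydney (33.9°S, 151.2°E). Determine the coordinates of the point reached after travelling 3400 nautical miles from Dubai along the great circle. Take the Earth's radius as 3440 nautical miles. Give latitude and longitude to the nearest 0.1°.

From cos δ = sin φ₁ sin φ₂ + cos φ₁ cos φ₂ cos Δλ, the central angle is δ ≈ 1.892 rad (108.4°). The total great-circle distance is δ·R ≈ 1.892 × 3440 ≈ 6508 nmi, so the target fraction is f = 3400/6508 ≈ 0.522.
Interpolate at f ≈ 0.522 with slerp weights a = sin((1−f)δ)/sin δ ≈ 0.828, b = sin(fδ)/sin δ ≈ 0.880.
p = a·p₁ + b·p₂ ≈ (-0.214, 0.967, -0.137); φ = arcsin(p_z) ≈ -7.88°, λ = atan2(p_y, p_x) ≈ 102.48°.

≈ (7.9°S, 102.5°E)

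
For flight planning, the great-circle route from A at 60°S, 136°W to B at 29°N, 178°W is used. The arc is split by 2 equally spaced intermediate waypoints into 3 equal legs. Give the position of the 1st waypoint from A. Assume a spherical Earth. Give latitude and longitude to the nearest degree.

≈ 32°S, 157°W

Convert each endpoint to a unit vector on the sphere (x = cos φ cos λ, y = cos φ sin λ, z = sin φ).
The central angle between the endpoints is δ = arccos(p₁·p₂) ≈ 1.666 rad (95.4°).
Interpolate at f = 1/3 with slerp weights a = sin((1−f)δ)/sin δ ≈ 0.900, b = sin(fδ)/sin δ ≈ 0.530.
p = a·p₁ + b·p₂ ≈ (-0.787, -0.329, -0.523); φ = arcsin(p_z) ≈ -31.51°, λ = atan2(p_y, p_x) ≈ -157.32°.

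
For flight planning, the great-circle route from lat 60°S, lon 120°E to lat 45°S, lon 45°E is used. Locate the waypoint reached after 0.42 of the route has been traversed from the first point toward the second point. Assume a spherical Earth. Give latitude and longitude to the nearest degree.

≈ lat 60°S, lon 82°E

Convert each endpoint to a unit vector on the sphere (x = cos φ cos λ, y = cos φ sin λ, z = sin φ).
The central angle between the endpoints is δ = arccos(p₁·p₂) ≈ 0.790 rad (45.3°).
Interpolate at f = 0.42 with slerp weights a = sin((1−f)δ)/sin δ ≈ 0.623, b = sin(fδ)/sin δ ≈ 0.459.
p = a·p₁ + b·p₂ ≈ (0.074, 0.499, -0.864); φ = arcsin(p_z) ≈ -59.71°, λ = atan2(p_y, p_x) ≈ 81.61°.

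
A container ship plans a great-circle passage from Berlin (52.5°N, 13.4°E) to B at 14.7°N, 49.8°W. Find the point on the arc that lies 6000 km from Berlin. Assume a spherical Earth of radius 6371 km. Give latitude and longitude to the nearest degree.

The haversine formula gives a central angle δ ≈ 1.085 rad (62.2°) between the endpoints. The total great-circle distance is δ·R ≈ 1.085 × 6371 ≈ 6913 km, so the target fraction is f = 6000/6913 ≈ 0.868.
Interpolate at f ≈ 0.868 with slerp weights a = sin((1−f)δ)/sin δ ≈ 0.162, b = sin(fδ)/sin δ ≈ 0.914.
p = a·p₁ + b·p₂ ≈ (0.667, -0.653, 0.360); φ = arcsin(p_z) ≈ 21.11°, λ = atan2(p_y, p_x) ≈ -44.40°.

≈ 21°N, 44°W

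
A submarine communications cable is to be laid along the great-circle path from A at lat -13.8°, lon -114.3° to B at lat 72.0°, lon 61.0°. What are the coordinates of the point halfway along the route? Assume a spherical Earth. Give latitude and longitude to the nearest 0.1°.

Write both endpoints as unit vectors p₁, p₂ with components (cos φ cos λ, cos φ sin λ, sin φ).
The central angle between the endpoints is δ = arccos(p₁·p₂) ≈ 2.125 rad (121.7°).
Interpolate at f = 1/2 with slerp weights a = sin((1−f)δ)/sin δ ≈ 1.027, b = sin(fδ)/sin δ ≈ 1.027.
p = a·p₁ + b·p₂ ≈ (-0.257, -0.631, 0.732); φ = arcsin(p_z) ≈ 47.03°, λ = atan2(p_y, p_x) ≈ -112.11°.

≈ lat 47.0°, lon -112.1°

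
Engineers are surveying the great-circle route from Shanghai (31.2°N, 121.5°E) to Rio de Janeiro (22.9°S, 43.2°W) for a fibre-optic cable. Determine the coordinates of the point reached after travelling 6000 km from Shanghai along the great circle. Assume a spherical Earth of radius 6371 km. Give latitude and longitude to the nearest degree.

≈ 39°N, 55°E

Write both endpoints as unit vectors p₁, p₂ with components (cos φ cos λ, cos φ sin λ, sin φ).
The central angle between the endpoints is δ = arccos(p₁·p₂) ≈ 2.864 rad (164.1°). The total great-circle distance is δ·R ≈ 2.864 × 6371 ≈ 18244 km, so the target fraction is f = 6000/18244 ≈ 0.329.
Interpolate at f ≈ 0.329 with slerp weights a = sin((1−f)δ)/sin δ ≈ 3.421, b = sin(fδ)/sin δ ≈ 2.946.
p = a·p₁ + b·p₂ ≈ (0.449, 0.637, 0.626); φ = arcsin(p_z) ≈ 38.75°, λ = atan2(p_y, p_x) ≈ 54.82°.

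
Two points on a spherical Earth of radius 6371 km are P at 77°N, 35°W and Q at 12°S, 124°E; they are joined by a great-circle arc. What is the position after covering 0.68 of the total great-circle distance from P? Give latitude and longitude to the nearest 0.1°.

≈ 24.4°N, 120.7°E

Write both endpoints as unit vectors p₁, p₂ with components (cos φ cos λ, cos φ sin λ, sin φ).
The central angle between the endpoints is δ = arccos(p₁·p₂) ≈ 1.991 rad (114.1°).
Interpolate at f = 0.68 with slerp weights a = sin((1−f)δ)/sin δ ≈ 0.652, b = sin(fδ)/sin δ ≈ 1.070.
p = a·p₁ + b·p₂ ≈ (-0.465, 0.783, 0.413); φ = arcsin(p_z) ≈ 24.36°, λ = atan2(p_y, p_x) ≈ 120.69°.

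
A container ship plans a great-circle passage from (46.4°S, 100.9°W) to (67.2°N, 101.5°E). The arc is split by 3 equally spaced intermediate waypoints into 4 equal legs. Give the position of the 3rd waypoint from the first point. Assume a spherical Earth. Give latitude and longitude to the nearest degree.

≈ (64°N, 150°W)

Write both endpoints as unit vectors p₁, p₂ with components (cos φ cos λ, cos φ sin λ, sin φ).
The central angle between the endpoints is δ = arccos(p₁·p₂) ≈ 2.725 rad (156.2°).
Interpolate at f = 3/4 with slerp weights a = sin((1−f)δ)/sin δ ≈ 1.558, b = sin(fδ)/sin δ ≈ 2.202.
p = a·p₁ + b·p₂ ≈ (-0.373, -0.219, 0.901); φ = arcsin(p_z) ≈ 64.35°, λ = atan2(p_y, p_x) ≈ -149.60°.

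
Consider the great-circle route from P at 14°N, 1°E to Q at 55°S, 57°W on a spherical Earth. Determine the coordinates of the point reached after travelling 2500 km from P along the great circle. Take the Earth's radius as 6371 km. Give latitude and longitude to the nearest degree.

≈ 6°S, 10°W

Convert each endpoint to a unit vector on the sphere (x = cos φ cos λ, y = cos φ sin λ, z = sin φ).
The central angle between the endpoints is δ = arccos(p₁·p₂) ≈ 1.474 rad (84.4°). The total great-circle distance is δ·R ≈ 1.474 × 6371 ≈ 9390 km, so the target fraction is f = 2500/9390 ≈ 0.266.
Interpolate at f ≈ 0.266 with slerp weights a = sin((1−f)δ)/sin δ ≈ 0.887, b = sin(fδ)/sin δ ≈ 0.384.
p = a·p₁ + b·p₂ ≈ (0.980, -0.170, -0.100); φ = arcsin(p_z) ≈ -5.75°, λ = atan2(p_y, p_x) ≈ -9.83°.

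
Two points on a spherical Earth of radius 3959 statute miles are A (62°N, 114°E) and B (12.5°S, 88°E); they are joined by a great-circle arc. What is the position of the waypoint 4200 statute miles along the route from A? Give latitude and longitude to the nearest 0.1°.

The haversine formula gives a central angle δ ≈ 1.348 rad (77.2°) between the endpoints. The total great-circle distance is δ·R ≈ 1.348 × 3959 ≈ 5337 mi, so the target fraction is f = 4200/5337 ≈ 0.787.
Interpolate at f ≈ 0.787 with slerp weights a = sin((1−f)δ)/sin δ ≈ 0.290, b = sin(fδ)/sin δ ≈ 0.895.
p = a·p₁ + b·p₂ ≈ (-0.025, 0.998, 0.063); φ = arcsin(p_z) ≈ 3.60°, λ = atan2(p_y, p_x) ≈ 91.43°.

≈ (3.6°N, 91.4°E)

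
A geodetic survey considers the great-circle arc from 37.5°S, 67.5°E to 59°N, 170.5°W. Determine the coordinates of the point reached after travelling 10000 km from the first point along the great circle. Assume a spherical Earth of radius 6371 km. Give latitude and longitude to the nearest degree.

≈ 37°N, 122°E

Convert each endpoint to a unit vector on the sphere (x = cos φ cos λ, y = cos φ sin λ, z = sin φ).
The central angle between the endpoints is δ = arccos(p₁·p₂) ≈ 2.401 rad (137.6°). The total great-circle distance is δ·R ≈ 2.401 × 6371 ≈ 15299 km, so the target fraction is f = 10000/15299 ≈ 0.654.
Interpolate at f ≈ 0.654 with slerp weights a = sin((1−f)δ)/sin δ ≈ 1.096, b = sin(fδ)/sin δ ≈ 1.483.
p = a·p₁ + b·p₂ ≈ (-0.420, 0.677, 0.604); φ = arcsin(p_z) ≈ 37.14°, λ = atan2(p_y, p_x) ≈ 121.83°.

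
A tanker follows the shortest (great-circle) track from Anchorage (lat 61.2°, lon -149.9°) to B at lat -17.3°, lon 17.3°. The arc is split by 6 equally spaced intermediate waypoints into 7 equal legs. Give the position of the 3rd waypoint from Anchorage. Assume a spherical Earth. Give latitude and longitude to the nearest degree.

Convert each endpoint to a unit vector on the sphere (x = cos φ cos λ, y = cos φ sin λ, z = sin φ).
The central angle between the endpoints is δ = arccos(p₁·p₂) ≈ 2.359 rad (135.2°).
Interpolate at f = 3/7 with slerp weights a = sin((1−f)δ)/sin δ ≈ 1.383, b = sin(fδ)/sin δ ≈ 1.202.
p = a·p₁ + b·p₂ ≈ (0.519, 0.007, 0.855); φ = arcsin(p_z) ≈ 58.73°, λ = atan2(p_y, p_x) ≈ 0.78°.

≈ lat 59°, lon 1°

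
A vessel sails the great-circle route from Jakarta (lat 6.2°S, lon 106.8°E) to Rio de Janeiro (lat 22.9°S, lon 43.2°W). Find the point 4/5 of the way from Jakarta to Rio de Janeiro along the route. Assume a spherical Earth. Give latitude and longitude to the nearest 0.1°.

Write both endpoints as unit vectors p₁, p₂ with components (cos φ cos λ, cos φ sin λ, sin φ).
The central angle between the endpoints is δ = arccos(p₁·p₂) ≈ 2.420 rad (138.7°).
Interpolate at f = 4/5 with slerp weights a = sin((1−f)δ)/sin δ ≈ 0.705, b = sin(fδ)/sin δ ≈ 1.415.
p = a·p₁ + b·p₂ ≈ (0.747, -0.221, -0.627); φ = arcsin(p_z) ≈ -38.80°, λ = atan2(p_y, p_x) ≈ -16.48°.

≈ lat 38.8°S, lon 16.5°W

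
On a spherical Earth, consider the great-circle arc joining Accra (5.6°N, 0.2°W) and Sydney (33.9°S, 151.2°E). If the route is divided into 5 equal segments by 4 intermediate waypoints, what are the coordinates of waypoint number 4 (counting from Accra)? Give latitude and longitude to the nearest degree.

≈ 48°S, 118°E

Convert each endpoint to a unit vector on the sphere (x = cos φ cos λ, y = cos φ sin λ, z = sin φ).
The central angle between the endpoints is δ = arccos(p₁·p₂) ≈ 2.465 rad (141.2°).
Interpolate at f = 4/5 with slerp weights a = sin((1−f)δ)/sin δ ≈ 0.756, b = sin(fδ)/sin δ ≈ 1.470.
p = a·p₁ + b·p₂ ≈ (-0.317, 0.585, -0.746); φ = arcsin(p_z) ≈ -48.27°, λ = atan2(p_y, p_x) ≈ 118.45°.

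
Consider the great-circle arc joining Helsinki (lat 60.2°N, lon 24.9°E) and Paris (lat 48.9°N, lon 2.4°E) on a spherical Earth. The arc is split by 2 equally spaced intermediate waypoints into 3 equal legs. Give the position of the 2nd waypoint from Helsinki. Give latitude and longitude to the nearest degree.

≈ lat 53°N, lon 9°E

Write both endpoints as unit vectors p₁, p₂ with components (cos φ cos λ, cos φ sin λ, sin φ).
The central angle between the endpoints is δ = arccos(p₁·p₂) ≈ 0.299 rad (17.1°).
Interpolate at f = 2/3 with slerp weights a = sin((1−f)δ)/sin δ ≈ 0.338, b = sin(fδ)/sin δ ≈ 0.672.
p = a·p₁ + b·p₂ ≈ (0.594, 0.089, 0.800); φ = arcsin(p_z) ≈ 53.10°, λ = atan2(p_y, p_x) ≈ 8.54°.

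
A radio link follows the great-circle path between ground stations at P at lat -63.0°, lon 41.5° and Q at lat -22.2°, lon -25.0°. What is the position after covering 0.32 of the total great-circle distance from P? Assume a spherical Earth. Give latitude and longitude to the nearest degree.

Write both endpoints as unit vectors p₁, p₂ with components (cos φ cos λ, cos φ sin λ, sin φ).
The central angle between the endpoints is δ = arccos(p₁·p₂) ≈ 1.042 rad (59.7°).
Interpolate at f = 0.32 with slerp weights a = sin((1−f)δ)/sin δ ≈ 0.754, b = sin(fδ)/sin δ ≈ 0.379.
p = a·p₁ + b·p₂ ≈ (0.574, 0.078, -0.815); φ = arcsin(p_z) ≈ -54.57°, λ = atan2(p_y, p_x) ≈ 7.77°.

≈ lat -55°, lon 8°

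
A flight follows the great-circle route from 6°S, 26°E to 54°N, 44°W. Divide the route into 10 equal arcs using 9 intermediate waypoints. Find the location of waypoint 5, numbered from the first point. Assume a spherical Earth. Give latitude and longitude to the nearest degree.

Convert each endpoint to a unit vector on the sphere (x = cos φ cos λ, y = cos φ sin λ, z = sin φ).
The central angle between the endpoints is δ = arccos(p₁·p₂) ≈ 1.455 rad (83.4°).
Interpolate at f = 5/10 with slerp weights a = sin((1−f)δ)/sin δ ≈ 0.670, b = sin(fδ)/sin δ ≈ 0.670.
p = a·p₁ + b·p₂ ≈ (0.882, 0.019, 0.472); φ = arcsin(p_z) ≈ 28.14°, λ = atan2(p_y, p_x) ≈ 1.20°.

≈ 28°N, 1°E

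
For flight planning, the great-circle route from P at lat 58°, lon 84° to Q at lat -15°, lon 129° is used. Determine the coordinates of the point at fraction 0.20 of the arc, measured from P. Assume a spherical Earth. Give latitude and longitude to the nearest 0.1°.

Convert each endpoint to a unit vector on the sphere (x = cos φ cos λ, y = cos φ sin λ, z = sin φ).
The central angle between the endpoints is δ = arccos(p₁·p₂) ≈ 1.428 rad (81.8°).
Interpolate at f = 0.20 with slerp weights a = sin((1−f)δ)/sin δ ≈ 0.919, b = sin(fδ)/sin δ ≈ 0.285.
p = a·p₁ + b·p₂ ≈ (-0.122, 0.698, 0.706); φ = arcsin(p_z) ≈ 44.88°, λ = atan2(p_y, p_x) ≈ 99.92°.

≈ lat 44.9°, lon 99.9°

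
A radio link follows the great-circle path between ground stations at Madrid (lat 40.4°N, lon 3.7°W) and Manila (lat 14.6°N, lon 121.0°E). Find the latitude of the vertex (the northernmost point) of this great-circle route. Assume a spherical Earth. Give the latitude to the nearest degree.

The great circle lies in the plane with unit normal n̂ = (p₁ × p₂)/|p₁ × p₂|.
Here n̂_z ≈ +0.627; the vertex latitude is φ_max = arccos|n̂_z| ≈ 51.2°.

≈ 51°N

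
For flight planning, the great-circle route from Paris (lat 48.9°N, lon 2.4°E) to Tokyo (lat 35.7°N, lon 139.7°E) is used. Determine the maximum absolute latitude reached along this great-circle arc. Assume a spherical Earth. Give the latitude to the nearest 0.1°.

≈ 68.7°N

The great circle lies in the plane with unit normal n̂ = (p₁ × p₂)/|p₁ × p₂|.
Here n̂_z ≈ +0.362; the vertex latitude is φ_max = arccos|n̂_z| ≈ 68.7°.
Check via Clairaut: cos φ_max = |cos φ₁| · sin C = cos(48.9°)·sin(33.5°) ≈ 0.362, again giving ≈ 68.7°.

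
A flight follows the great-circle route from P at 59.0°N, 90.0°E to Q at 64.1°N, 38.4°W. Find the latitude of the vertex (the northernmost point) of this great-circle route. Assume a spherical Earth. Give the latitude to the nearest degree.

≈ 77°N

The great circle lies in the plane with unit normal n̂ = (p₁ × p₂)/|p₁ × p₂|.
Here n̂_z ≈ -0.227; the vertex latitude is φ_max = arccos|n̂_z| ≈ 76.9°.
Check via Clairaut: cos φ_max = |cos φ₁| · sin C = cos(59.0°)·sin(26.2°) ≈ 0.227, again giving ≈ 76.9°.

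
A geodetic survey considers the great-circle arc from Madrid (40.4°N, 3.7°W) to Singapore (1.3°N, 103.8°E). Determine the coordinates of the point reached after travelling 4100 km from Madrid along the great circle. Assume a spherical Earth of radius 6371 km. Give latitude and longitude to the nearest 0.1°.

Write both endpoints as unit vectors p₁, p₂ with components (cos φ cos λ, cos φ sin λ, sin φ).
The central angle between the endpoints is δ = arccos(p₁·p₂) ≈ 1.787 rad (102.4°). The total great-circle distance is δ·R ≈ 1.787 × 6371 ≈ 11383 km, so the target fraction is f = 4100/11383 ≈ 0.360.
Interpolate at f ≈ 0.360 with slerp weights a = sin((1−f)δ)/sin δ ≈ 0.932, b = sin(fδ)/sin δ ≈ 0.614.
p = a·p₁ + b·p₂ ≈ (0.561, 0.551, 0.618); φ = arcsin(p_z) ≈ 38.15°, λ = atan2(p_y, p_x) ≈ 44.44°.

≈ 38.1°N, 44.4°E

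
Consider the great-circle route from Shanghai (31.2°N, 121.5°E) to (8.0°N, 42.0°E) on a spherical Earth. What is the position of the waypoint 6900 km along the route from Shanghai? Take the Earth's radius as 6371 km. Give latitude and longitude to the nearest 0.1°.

The haversine formula gives a central angle δ ≈ 1.342 rad (76.9°) between the endpoints. The total great-circle distance is δ·R ≈ 1.342 × 6371 ≈ 8552 km, so the target fraction is f = 6900/8552 ≈ 0.807.
Interpolate at f ≈ 0.807 with slerp weights a = sin((1−f)δ)/sin δ ≈ 0.263, b = sin(fδ)/sin δ ≈ 0.907.
p = a·p₁ + b·p₂ ≈ (0.550, 0.793, 0.263); φ = arcsin(p_z) ≈ 15.22°, λ = atan2(p_y, p_x) ≈ 55.27°.

≈ (15.2°N, 55.3°E)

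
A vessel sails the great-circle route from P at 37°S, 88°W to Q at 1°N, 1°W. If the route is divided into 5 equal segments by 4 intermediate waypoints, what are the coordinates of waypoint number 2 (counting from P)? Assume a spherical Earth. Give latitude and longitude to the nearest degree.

Write both endpoints as unit vectors p₁, p₂ with components (cos φ cos λ, cos φ sin λ, sin φ).
The central angle between the endpoints is δ = arccos(p₁·p₂) ≈ 1.540 rad (88.2°).
Interpolate at f = 2/5 with slerp weights a = sin((1−f)δ)/sin δ ≈ 0.798, b = sin(fδ)/sin δ ≈ 0.578.
p = a·p₁ + b·p₂ ≈ (0.600, -0.647, -0.470); φ = arcsin(p_z) ≈ -28.05°, λ = atan2(p_y, p_x) ≈ -47.17°.

≈ 28°S, 47°W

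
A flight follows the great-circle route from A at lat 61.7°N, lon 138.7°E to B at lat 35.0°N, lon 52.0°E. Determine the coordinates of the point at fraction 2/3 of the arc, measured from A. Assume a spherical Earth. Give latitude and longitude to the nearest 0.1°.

Convert each endpoint to a unit vector on the sphere (x = cos φ cos λ, y = cos φ sin λ, z = sin φ).
The central angle between the endpoints is δ = arccos(p₁·p₂) ≈ 1.015 rad (58.2°).
Interpolate at f = 2/3 with slerp weights a = sin((1−f)δ)/sin δ ≈ 0.391, b = sin(fδ)/sin δ ≈ 0.737.
p = a·p₁ + b·p₂ ≈ (0.233, 0.598, 0.767); φ = arcsin(p_z) ≈ 50.08°, λ = atan2(p_y, p_x) ≈ 68.75°.

≈ lat 50.1°N, lon 68.7°E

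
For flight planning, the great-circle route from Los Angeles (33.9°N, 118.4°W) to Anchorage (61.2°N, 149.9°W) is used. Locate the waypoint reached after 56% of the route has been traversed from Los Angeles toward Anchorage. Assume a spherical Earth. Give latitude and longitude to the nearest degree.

≈ 50°N, 132°W

From cos δ = sin φ₁ sin φ₂ + cos φ₁ cos φ₂ cos Δλ, the central angle is δ ≈ 0.592 rad (33.9°).
Interpolate at f = 0.56 with slerp weights a = sin((1−f)δ)/sin δ ≈ 0.462, b = sin(fδ)/sin δ ≈ 0.583.
p = a·p₁ + b·p₂ ≈ (-0.425, -0.478, 0.769); φ = arcsin(p_z) ≈ 50.23°, λ = atan2(p_y, p_x) ≈ -131.67°.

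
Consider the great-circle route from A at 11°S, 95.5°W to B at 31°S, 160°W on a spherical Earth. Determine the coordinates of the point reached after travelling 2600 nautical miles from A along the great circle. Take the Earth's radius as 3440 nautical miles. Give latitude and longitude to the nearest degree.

The haversine formula gives a central angle δ ≈ 1.092 rad (62.6°) between the endpoints. The total great-circle distance is δ·R ≈ 1.092 × 3440 ≈ 3757 nmi, so the target fraction is f = 2600/3757 ≈ 0.692.
Interpolate at f ≈ 0.692 with slerp weights a = sin((1−f)δ)/sin δ ≈ 0.372, b = sin(fδ)/sin δ ≈ 0.773.
p = a·p₁ + b·p₂ ≈ (-0.657, -0.590, -0.469); φ = arcsin(p_z) ≈ -27.96°, λ = atan2(p_y, p_x) ≈ -138.10°.

≈ 28°S, 138°W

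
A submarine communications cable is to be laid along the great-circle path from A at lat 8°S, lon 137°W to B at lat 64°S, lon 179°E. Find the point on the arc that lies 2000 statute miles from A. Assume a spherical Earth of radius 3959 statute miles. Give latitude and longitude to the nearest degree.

≈ lat 35°S, lon 149°W

Convert each endpoint to a unit vector on the sphere (x = cos φ cos λ, y = cos φ sin λ, z = sin φ).
The central angle between the endpoints is δ = arccos(p₁·p₂) ≈ 1.118 rad (64.1°). The total great-circle distance is δ·R ≈ 1.118 × 3959 ≈ 4427 mi, so the target fraction is f = 2000/4427 ≈ 0.452.
Interpolate at f ≈ 0.452 with slerp weights a = sin((1−f)δ)/sin δ ≈ 0.640, b = sin(fδ)/sin δ ≈ 0.538.
p = a·p₁ + b·p₂ ≈ (-0.699, -0.428, -0.573); φ = arcsin(p_z) ≈ -34.94°, λ = atan2(p_y, p_x) ≈ -148.53°.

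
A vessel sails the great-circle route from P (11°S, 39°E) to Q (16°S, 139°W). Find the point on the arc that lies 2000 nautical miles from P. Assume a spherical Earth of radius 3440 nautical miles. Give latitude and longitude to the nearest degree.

Convert each endpoint to a unit vector on the sphere (x = cos φ cos λ, y = cos φ sin λ, z = sin φ).
The central angle between the endpoints is δ = arccos(p₁·p₂) ≈ 2.669 rad (152.9°). The total great-circle distance is δ·R ≈ 2.669 × 3440 ≈ 9182 nmi, so the target fraction is f = 2000/9182 ≈ 0.218.
Interpolate at f ≈ 0.218 with slerp weights a = sin((1−f)δ)/sin δ ≈ 1.910, b = sin(fδ)/sin δ ≈ 1.207.
p = a·p₁ + b·p₂ ≈ (0.582, 0.419, -0.697); φ = arcsin(p_z) ≈ -44.19°, λ = atan2(p_y, p_x) ≈ 35.76°.

≈ (44°S, 36°E)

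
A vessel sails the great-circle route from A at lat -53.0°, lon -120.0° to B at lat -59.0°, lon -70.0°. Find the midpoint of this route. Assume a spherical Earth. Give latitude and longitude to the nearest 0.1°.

≈ lat -58.5°, lon -97.1°

Write both endpoints as unit vectors p₁, p₂ with components (cos φ cos λ, cos φ sin λ, sin φ).
The central angle between the endpoints is δ = arccos(p₁·p₂) ≈ 0.487 rad (27.9°).
Interpolate at f = 1/2 with slerp weights a = sin((1−f)δ)/sin δ ≈ 0.515, b = sin(fδ)/sin δ ≈ 0.515.
p = a·p₁ + b·p₂ ≈ (-0.064, -0.518, -0.853); φ = arcsin(p_z) ≈ -58.55°, λ = atan2(p_y, p_x) ≈ -97.07°.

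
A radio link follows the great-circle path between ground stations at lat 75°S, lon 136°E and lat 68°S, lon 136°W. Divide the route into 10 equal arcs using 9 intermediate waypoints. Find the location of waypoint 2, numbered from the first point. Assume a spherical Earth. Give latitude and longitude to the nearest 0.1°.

≈ lat 76.9°S, lon 156.0°E

Write both endpoints as unit vectors p₁, p₂ with components (cos φ cos λ, cos φ sin λ, sin φ).
The central angle between the endpoints is δ = arccos(p₁·p₂) ≈ 0.453 rad (26.0°).
Interpolate at f = 2/10 with slerp weights a = sin((1−f)δ)/sin δ ≈ 0.810, b = sin(fδ)/sin δ ≈ 0.207.
p = a·p₁ + b·p₂ ≈ (-0.207, 0.092, -0.974); φ = arcsin(p_z) ≈ -76.94°, λ = atan2(p_y, p_x) ≈ 156.03°.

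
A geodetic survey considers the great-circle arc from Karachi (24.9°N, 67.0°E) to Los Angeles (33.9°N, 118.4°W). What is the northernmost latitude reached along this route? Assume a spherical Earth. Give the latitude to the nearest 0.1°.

≈ 85.3°N

The great circle lies in the plane with unit normal n̂ = (p₁ × p₂)/|p₁ × p₂|.
Here n̂_z ≈ +0.083; the vertex latitude is φ_max = arccos|n̂_z| ≈ 85.3°.
Check via Clairaut: cos φ_max = |cos φ₁| · sin C = cos(24.9°)·sin(5.2°) ≈ 0.083, again giving ≈ 85.3°.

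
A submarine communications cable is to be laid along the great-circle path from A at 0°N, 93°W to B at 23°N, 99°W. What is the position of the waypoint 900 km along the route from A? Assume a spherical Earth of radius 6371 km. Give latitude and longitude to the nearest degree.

≈ 8°N, 95°W

Convert each endpoint to a unit vector on the sphere (x = cos φ cos λ, y = cos φ sin λ, z = sin φ).
The central angle between the endpoints is δ = arccos(p₁·p₂) ≈ 0.414 rad (23.7°). The total great-circle distance is δ·R ≈ 0.414 × 6371 ≈ 2638 km, so the target fraction is f = 900/2638 ≈ 0.341.
Interpolate at f ≈ 0.341 with slerp weights a = sin((1−f)δ)/sin δ ≈ 0.670, b = sin(fδ)/sin δ ≈ 0.350.
p = a·p₁ + b·p₂ ≈ (-0.085, -0.987, 0.137); φ = arcsin(p_z) ≈ 7.86°, λ = atan2(p_y, p_x) ≈ -94.95°.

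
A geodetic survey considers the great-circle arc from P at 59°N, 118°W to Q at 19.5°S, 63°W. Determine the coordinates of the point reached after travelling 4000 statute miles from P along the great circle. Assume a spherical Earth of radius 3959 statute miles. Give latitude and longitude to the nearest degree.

Convert each endpoint to a unit vector on the sphere (x = cos φ cos λ, y = cos φ sin λ, z = sin φ).
The central angle between the endpoints is δ = arccos(p₁·p₂) ≈ 1.578 rad (90.4°). The total great-circle distance is δ·R ≈ 1.578 × 3959 ≈ 6249 mi, so the target fraction is f = 4000/6249 ≈ 0.640.
Interpolate at f ≈ 0.640 with slerp weights a = sin((1−f)δ)/sin δ ≈ 0.538, b = sin(fδ)/sin δ ≈ 0.847.
p = a·p₁ + b·p₂ ≈ (0.232, -0.956, 0.178); φ = arcsin(p_z) ≈ 10.28°, λ = atan2(p_y, p_x) ≈ -76.34°.

≈ 10°N, 76°W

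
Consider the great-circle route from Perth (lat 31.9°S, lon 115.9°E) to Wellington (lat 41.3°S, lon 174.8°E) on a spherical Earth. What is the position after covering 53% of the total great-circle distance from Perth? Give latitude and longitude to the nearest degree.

≈ lat 41°S, lon 145°E

Convert each endpoint to a unit vector on the sphere (x = cos φ cos λ, y = cos φ sin λ, z = sin φ).
The central angle between the endpoints is δ = arccos(p₁·p₂) ≈ 0.825 rad (47.3°).
Interpolate at f = 0.53 with slerp weights a = sin((1−f)δ)/sin δ ≈ 0.515, b = sin(fδ)/sin δ ≈ 0.577.
p = a·p₁ + b·p₂ ≈ (-0.622, 0.432, -0.653); φ = arcsin(p_z) ≈ -40.73°, λ = atan2(p_y, p_x) ≈ 145.20°.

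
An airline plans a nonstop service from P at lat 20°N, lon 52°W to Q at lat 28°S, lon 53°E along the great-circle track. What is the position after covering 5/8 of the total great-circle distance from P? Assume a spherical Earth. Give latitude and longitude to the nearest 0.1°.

≈ lat 13.2°S, lon 10.7°E

From cos δ = sin φ₁ sin φ₂ + cos φ₁ cos φ₂ cos Δλ, the central angle is δ ≈ 1.956 rad (112.0°).
Interpolate at f = 5/8 with slerp weights a = sin((1−f)δ)/sin δ ≈ 0.722, b = sin(fδ)/sin δ ≈ 1.014.
p = a·p₁ + b·p₂ ≈ (0.957, 0.180, -0.229); φ = arcsin(p_z) ≈ -13.24°, λ = atan2(p_y, p_x) ≈ 10.67°.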